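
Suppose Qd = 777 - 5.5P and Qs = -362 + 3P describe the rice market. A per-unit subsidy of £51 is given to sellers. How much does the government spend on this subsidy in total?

Government cost = £7089

Pre-subsidy: 777 - 5.5P = -362 + 3P gives P* = 134, Q* = 40.
With the subsidy, sellers receive Ps = Pb + 51 for each unit, where Pb is the price buyers pay.
Supply in terms of Pb becomes Qs = -362 + 3(Pb + 51) = -209 + 3Pb. Setting this equal to demand: 777 - 5.5Pb = -209 + 3Pb, so Pb = 116.
Sellers receive Ps = 116 + 51 = 167; Q' = 777 − 5.5·116 = 139.
Government outlay = subsidy × quantity = 51 × 139 = 7089.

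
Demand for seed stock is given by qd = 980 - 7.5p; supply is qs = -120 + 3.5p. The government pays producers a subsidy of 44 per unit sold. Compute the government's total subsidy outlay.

Government cost = 14740

Pre-subsidy: 980 - 7.5p = -120 + 3.5p gives p* = 100, q* = 230.
With the subsidy, sellers receive ps = pb + 44 for each unit, where pb is the price buyers pay.
Supply in terms of pb becomes qs = -120 + 3.5(pb + 44) = 34 + 3.5pb. Setting this equal to demand: 980 - 7.5pb = 34 + 3.5pb, so pb = 86.
Sellers receive ps = 86 + 44 = 130; q' = 980 − 7.5·86 = 335.
Government outlay = subsidy × quantity = 44 × 335 = 14740.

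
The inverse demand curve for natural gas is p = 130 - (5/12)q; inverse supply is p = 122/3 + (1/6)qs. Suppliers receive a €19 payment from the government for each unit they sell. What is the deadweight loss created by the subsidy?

Deadweight loss = 2166/7

Pre-subsidy: 130 - (5/12)q = 122/3 + (1/6)q gives q* = 1072/7 and p* = 1390/21.
With the subsidy, sellers receive ps = pb + 19 for each unit, where pb is the price buyers pay.
On the curves, pb = 130 - (5/12)q and ps = 122/3 + (1/6)q; the wedge ps − pb = 19 gives 122/3 + (1/6)q − (130 - (5/12)q) = 19, so q' = 1300/7.
Then pb = 130 − (5/12)·(1300/7) = 1105/21 and ps = 122/3 + (1/6)·(1300/7) = 1504/21.
The subsidy expands output by 1300/7 − 1072/7 = 228/7 past the efficient level; on those units the gap between marginal cost and willingness to pay runs from 0 up to 19.
DWL = ½ × 19 × 228/7 = 2166/7.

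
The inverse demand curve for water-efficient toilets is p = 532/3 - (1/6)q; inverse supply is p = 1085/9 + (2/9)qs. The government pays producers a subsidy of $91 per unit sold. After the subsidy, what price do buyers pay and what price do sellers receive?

Buyers pay $114; sellers receive $205

Pre-subsidy: 532/3 - (1/6)q = 1085/9 + (2/9)q gives q* = 146 and p* = 153.
With the subsidy, sellers receive ps = pb + 91 for each unit, where pb is the price buyers pay.
On the curves, pb = 532/3 - (1/6)q and ps = 1085/9 + (2/9)q; the wedge ps − pb = 91 gives 1085/9 + (2/9)q − (532/3 - (1/6)q) = 91, so q' = 380.
Then pb = 532/3 − (1/6)·380 = 114 and ps = 1085/9 + (2/9)·380 = 205.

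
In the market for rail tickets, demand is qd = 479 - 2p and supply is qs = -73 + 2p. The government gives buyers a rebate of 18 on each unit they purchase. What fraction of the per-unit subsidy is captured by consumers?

Consumer share = 0.5

Pre-subsidy: 479 - 2p = -73 + 2p gives p* = 138, q* = 203.
With the rebate, buyers effectively pay pb = ps − 18, where ps is the price sellers receive.
Demand in terms of ps becomes qd = 479 − 2(ps − 18) = 515 - 2ps. Setting this equal to supply: 515 - 2ps = -73 + 2ps, so ps = 147.
Buyers pay pb = 147 − 18 = 129; q' = -73 + 2·147 = 221.
Buyers' price falls by p* − pb = 138 − 129 = 9; sellers' price rises by ps − p* = 147 − 138 = 9.
So consumers capture 9/18 = 0.5 of each unit of subsidy.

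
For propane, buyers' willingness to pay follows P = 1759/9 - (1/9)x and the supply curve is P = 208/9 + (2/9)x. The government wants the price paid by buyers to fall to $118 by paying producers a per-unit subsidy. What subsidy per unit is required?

Required subsidy s = $60 per unit

At a buyer price of 118, quantity demanded is 1759 − 9·118 = 697.
Sellers supply 697 only when they receive Ps = 208/9 + (2/9)·697 = 178.
s = Ps − Pb = 178 − 118 = 60.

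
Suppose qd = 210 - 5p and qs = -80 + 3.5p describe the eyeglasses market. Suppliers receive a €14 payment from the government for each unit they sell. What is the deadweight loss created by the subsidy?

Deadweight loss = 3430/17

Pre-subsidy: 210 - 5p = -80 + 3.5p gives p* = 580/17, q* = 670/17.
With the subsidy, sellers receive ps = pb + 14 for each unit, where pb is the price buyers pay.
Supply in terms of pb becomes qs = -80 + 3.5(pb + 14) = -31 + 3.5pb. Setting this equal to demand: 210 - 5pb = -31 + 3.5pb, so pb = 482/17.
Sellers receive ps = 482/17 + 14 = 720/17; q' = 210 − 5·(482/17) = 1160/17.
The subsidy expands output by 1160/17 − 670/17 = 490/17 past the efficient level; on those units the gap between marginal cost and willingness to pay runs from 0 up to 14.
DWL = ½ × 14 × 490/17 = 3430/17.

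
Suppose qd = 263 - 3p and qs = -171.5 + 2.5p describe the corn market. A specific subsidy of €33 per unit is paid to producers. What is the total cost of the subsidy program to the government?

Pre-subsidy: 263 - 3p = -171.5 + 2.5p gives p* = 79, q* = 26.
With the subsidy, sellers receive ps = pb + 33 for each unit, where pb is the price buyers pay.
Supply in terms of pb becomes qs = -171.5 + 2.5(pb + 33) = -89 + 2.5pb. Setting this equal to demand: 263 - 3pb = -89 + 2.5pb, so pb = 64.
Sellers receive ps = 64 + 33 = 97; q' = 263 − 3·64 = 71.
Government outlay = subsidy × quantity = 33 × 71 = 2343.

Government cost = €2343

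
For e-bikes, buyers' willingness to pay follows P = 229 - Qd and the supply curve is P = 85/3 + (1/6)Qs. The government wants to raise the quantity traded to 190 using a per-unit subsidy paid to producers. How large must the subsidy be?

At Q = 190, from the demand curve buyers pay Pb = 229 − 1·190 = 39; from the supply curve sellers need Ps = 85/3 + (1/6)·190 = 60.
The subsidy must fill the gap: s = Ps − Pb = 60 − 39 = 21.

Required subsidy s = 21 per unit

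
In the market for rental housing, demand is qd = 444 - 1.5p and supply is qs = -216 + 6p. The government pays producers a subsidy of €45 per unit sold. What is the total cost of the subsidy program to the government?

Pre-subsidy: 444 - 1.5p = -216 + 6p gives p* = 88, q* = 312.
With the subsidy, sellers receive ps = pb + 45 for each unit, where pb is the price buyers pay.
Supply in terms of pb becomes qs = -216 + 6(pb + 45) = 54 + 6pb. Setting this equal to demand: 444 - 1.5pb = 54 + 6pb, so pb = 52.
Sellers receive ps = 52 + 45 = 97; q' = 444 − 1.5·52 = 366.
Government outlay = subsidy × quantity = 45 × 366 = 16470.

Government cost = €16470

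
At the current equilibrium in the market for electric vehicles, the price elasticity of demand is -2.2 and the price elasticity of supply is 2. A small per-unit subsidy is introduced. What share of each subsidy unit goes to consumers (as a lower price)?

For a small subsidy around the equilibrium, the benefit split depends on the relative slopes, which at a point are proportional to the elasticities.
Buyer share = εs/(εs + |εd|) = 2/(2 + 2.2) = 10/21; seller share = |εd|/(εs + |εd|) = 11/21.

Consumer share = 10/21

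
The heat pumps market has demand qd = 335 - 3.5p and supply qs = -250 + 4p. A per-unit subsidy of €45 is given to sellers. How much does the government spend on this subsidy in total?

Government cost = €6570

Pre-subsidy: 335 - 3.5p = -250 + 4p gives p* = 78, q* = 62.
With the subsidy, sellers receive ps = pb + 45 for each unit, where pb is the price buyers pay.
Supply in terms of pb becomes qs = -250 + 4(pb + 45) = -70 + 4pb. Setting this equal to demand: 335 - 3.5pb = -70 + 4pb, so pb = 54.
Sellers receive ps = 54 + 45 = 99; q' = 335 − 3.5·54 = 146.
Government outlay = subsidy × quantity = 45 × 146 = 6570.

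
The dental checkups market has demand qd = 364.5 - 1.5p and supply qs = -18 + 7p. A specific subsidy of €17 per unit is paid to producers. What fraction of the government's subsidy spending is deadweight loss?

Pre-subsidy: 364.5 - 1.5p = -18 + 7p gives p* = 45, q* = 297.
With the subsidy, sellers receive ps = pb + 17 for each unit, where pb is the price buyers pay.
Supply in terms of pb becomes qs = -18 + 7(pb + 17) = 101 + 7pb. Setting this equal to demand: 364.5 - 1.5pb = 101 + 7pb, so pb = 31.
Sellers receive ps = 31 + 17 = 48; q' = 364.5 − 1.5·31 = 318.
ΔCS = ½(297 + 318)(45 − 31) = 4305; ΔPS = ½(297 + 318)(48 − 45) = 922.5.
Government spending = 17 × 318 = 5406.
DWL = ½ × 17 × (318 − 297) = 178.5; fraction = 178.5 / 5406 = 7/212.

DWL / government spending = 7/212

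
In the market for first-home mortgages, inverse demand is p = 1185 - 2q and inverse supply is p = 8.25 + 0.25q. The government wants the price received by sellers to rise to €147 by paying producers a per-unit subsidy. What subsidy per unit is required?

At a seller price of 147, quantity supplied is -33 + 4·147 = 555.
Buyers absorb 555 only when they pay pb = 1185 − 2·555 = 75.
s = ps − pb = 147 − 75 = 72.

Required subsidy s = €72 per unit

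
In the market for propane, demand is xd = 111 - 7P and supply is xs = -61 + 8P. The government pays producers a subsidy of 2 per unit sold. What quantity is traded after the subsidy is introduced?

x' = 38.2

Pre-subsidy: 111 - 7P = -61 + 8P gives P* = 172/15, x* = 461/15.
With the subsidy, sellers receive Ps = Pb + 2 for each unit, where Pb is the price buyers pay.
Supply in terms of Pb becomes xs = -61 + 8(Pb + 2) = -45 + 8Pb. Setting this equal to demand: 111 - 7Pb = -45 + 8Pb, so Pb = 10.4.
Sellers receive Ps = 10.4 + 2 = 12.4; x' = 111 − 7·10.4 = 38.2.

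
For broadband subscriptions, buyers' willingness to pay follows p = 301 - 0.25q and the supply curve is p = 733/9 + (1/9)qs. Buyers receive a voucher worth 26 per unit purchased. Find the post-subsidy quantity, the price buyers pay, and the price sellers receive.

q' = 680; buyers pay 131; sellers receive 157

Pre-subsidy: 301 - 0.25q = 733/9 + (1/9)q gives q* = 608 and p* = 149.
With the rebate, buyers effectively pay pb = ps − 26, where ps is the price sellers receive.
On the curves, pb = 301 - 0.25q and ps = 733/9 + (1/9)q; the wedge ps − pb = 26 gives 733/9 + (1/9)q − (301 - 0.25q) = 26, so q' = 680.
Then pb = 301 − 0.25·680 = 131 and ps = 733/9 + (1/9)·680 = 157.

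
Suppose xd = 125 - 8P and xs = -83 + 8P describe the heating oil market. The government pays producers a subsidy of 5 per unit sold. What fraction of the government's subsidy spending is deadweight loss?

DWL / government spending = 10/41

Pre-subsidy: 125 - 8P = -83 + 8P gives P* = 13, x* = 21.
With the subsidy, sellers receive Ps = Pb + 5 for each unit, where Pb is the price buyers pay.
Supply in terms of Pb becomes xs = -83 + 8(Pb + 5) = -43 + 8Pb. Setting this equal to demand: 125 - 8Pb = -43 + 8Pb, so Pb = 10.5.
Sellers receive Ps = 10.5 + 5 = 15.5; x' = 125 − 8·10.5 = 41.
ΔCS = ½(21 + 41)(13 − 10.5) = 77.5; ΔPS = ½(21 + 41)(15.5 − 13) = 77.5.
Government spending = 5 × 41 = 205.
DWL = ½ × 5 × (41 − 21) = 50; fraction = 50 / 205 = 10/41.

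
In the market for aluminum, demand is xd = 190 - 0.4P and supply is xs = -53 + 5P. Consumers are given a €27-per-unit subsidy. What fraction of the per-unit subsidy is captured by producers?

Producer share = 2/27

Pre-subsidy: 190 - 0.4P = -53 + 5P gives P* = 45, x* = 172.
With the rebate, buyers effectively pay Pb = Ps − 27, where Ps is the price sellers receive.
Demand in terms of Ps becomes xd = 190 − 0.4(Ps − 27) = 200.8 - 0.4Ps. Setting this equal to supply: 200.8 - 0.4Ps = -53 + 5Ps, so Ps = 47.
Buyers pay Pb = 47 − 27 = 20; x' = -53 + 5·47 = 182.
Buyers' price falls by P* − Pb = 45 − 20 = 25; sellers' price rises by Ps − P* = 47 − 45 = 2.
So producers capture 2/27 = 2/27 of each unit of subsidy.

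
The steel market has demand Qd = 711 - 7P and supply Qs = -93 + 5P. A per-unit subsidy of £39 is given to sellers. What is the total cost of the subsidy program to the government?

Pre-subsidy: 711 - 7P = -93 + 5P gives P* = 67, Q* = 242.
With the subsidy, sellers receive Ps = Pb + 39 for each unit, where Pb is the price buyers pay.
Supply in terms of Pb becomes Qs = -93 + 5(Pb + 39) = 102 + 5Pb. Setting this equal to demand: 711 - 7Pb = 102 + 5Pb, so Pb = 50.75.
Sellers receive Ps = 50.75 + 39 = 89.75; Q' = 711 − 7·50.75 = 355.75.
Government outlay = subsidy × quantity = 39 × 355.75 = 13874.25.

Government cost = £13874.25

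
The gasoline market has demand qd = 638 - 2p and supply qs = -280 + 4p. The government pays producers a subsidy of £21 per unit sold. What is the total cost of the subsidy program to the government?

Pre-subsidy: 638 - 2p = -280 + 4p gives p* = 153, q* = 332.
With the subsidy, sellers receive ps = pb + 21 for each unit, where pb is the price buyers pay.
Supply in terms of pb becomes qs = -280 + 4(pb + 21) = -196 + 4pb. Setting this equal to demand: 638 - 2pb = -196 + 4pb, so pb = 139.
Sellers receive ps = 139 + 21 = 160; q' = 638 − 2·139 = 360.
Government outlay = subsidy × quantity = 21 × 360 = 7560.

Government cost = £7560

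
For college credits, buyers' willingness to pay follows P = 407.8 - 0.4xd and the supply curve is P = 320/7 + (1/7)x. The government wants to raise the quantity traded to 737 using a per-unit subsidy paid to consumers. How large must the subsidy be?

At x = 737, from the demand curve buyers pay Pb = 407.8 − 0.4·737 = 113; from the supply curve sellers need Ps = 320/7 + (1/7)·737 = 151.
The subsidy must fill the gap: s = Ps − Pb = 151 − 113 = 38.

Required subsidy s = 38 per unit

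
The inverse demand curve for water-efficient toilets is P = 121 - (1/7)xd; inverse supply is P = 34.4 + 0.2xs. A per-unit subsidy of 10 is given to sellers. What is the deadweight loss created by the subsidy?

Pre-subsidy: 121 - (1/7)x = 34.4 + 0.2x gives x* = 3031/12 and P* = 1019/12.
With the subsidy, sellers receive Ps = Pb + 10 for each unit, where Pb is the price buyers pay.
On the curves, Pb = 121 - (1/7)x and Ps = 34.4 + 0.2x; the wedge Ps − Pb = 10 gives 34.4 + 0.2x − (121 - (1/7)x) = 10, so x' = 281.75.
Then Pb = 121 − (1/7)·281.75 = 80.75 and Ps = 34.4 + 0.2·281.75 = 90.75.
The subsidy expands output by 281.75 − 3031/12 = 175/6 past the efficient level; on those units the gap between marginal cost and willingness to pay runs from 0 up to 10.
DWL = ½ × 10 × 175/6 = 875/6.

Deadweight loss = 875/6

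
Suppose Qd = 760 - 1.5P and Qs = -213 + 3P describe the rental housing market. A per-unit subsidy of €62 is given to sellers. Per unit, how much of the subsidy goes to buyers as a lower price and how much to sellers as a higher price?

Buyers gain 124/3 per unit; sellers gain 62/3 per unit

Pre-subsidy: 760 - 1.5P = -213 + 3P gives P* = 1946/9, Q* = 1307/3.
With the subsidy, sellers receive Ps = Pb + 62 for each unit, where Pb is the price buyers pay.
Supply in terms of Pb becomes Qs = -213 + 3(Pb + 62) = -27 + 3Pb. Setting this equal to demand: 760 - 1.5Pb = -27 + 3Pb, so Pb = 1574/9.
Sellers receive Ps = 1574/9 + 62 = 2132/9; Q' = 760 − 1.5·(1574/9) = 1493/3.
Buyers' price falls by P* − Pb = 1946/9 − 1574/9 = 124/3; sellers' price rises by Ps − P* = 2132/9 − 1946/9 = 62/3.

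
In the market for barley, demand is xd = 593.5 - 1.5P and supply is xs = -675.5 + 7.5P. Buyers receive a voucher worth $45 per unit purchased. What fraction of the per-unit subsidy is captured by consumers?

Pre-subsidy: 593.5 - 1.5P = -675.5 + 7.5P gives P* = 141, x* = 382.
With the rebate, buyers effectively pay Pb = Ps − 45, where Ps is the price sellers receive.
Demand in terms of Ps becomes xd = 593.5 − 1.5(Ps − 45) = 661 - 1.5Ps. Setting this equal to supply: 661 - 1.5Ps = -675.5 + 7.5Ps, so Ps = 148.5.
Buyers pay Pb = 148.5 − 45 = 103.5; x' = -675.5 + 7.5·148.5 = 438.25.
Buyers' price falls by P* − Pb = 141 − 103.5 = 37.5; sellers' price rises by Ps − P* = 148.5 − 141 = 7.5.
So consumers capture 37.5/45 = 5/6 of each unit of subsidy.

Consumer share = 5/6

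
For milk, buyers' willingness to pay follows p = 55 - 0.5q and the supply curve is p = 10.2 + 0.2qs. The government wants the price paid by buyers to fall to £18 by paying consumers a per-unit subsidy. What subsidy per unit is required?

Required subsidy s = £7 per unit

At a buyer price of 18, quantity demanded is 110 − 2·18 = 74.
Sellers supply 74 only when they receive ps = 10.2 + 0.2·74 = 25.
s = ps − pb = 25 − 18 = 7.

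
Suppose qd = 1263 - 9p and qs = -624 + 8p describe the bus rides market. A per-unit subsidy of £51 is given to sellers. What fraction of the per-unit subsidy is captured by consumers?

Consumer share = 8/17

Pre-subsidy: 1263 - 9p = -624 + 8p gives p* = 111, q* = 264.
With the subsidy, sellers receive ps = pb + 51 for each unit, where pb is the price buyers pay.
Supply in terms of pb becomes qs = -624 + 8(pb + 51) = -216 + 8pb. Setting this equal to demand: 1263 - 9pb = -216 + 8pb, so pb = 87.
Sellers receive ps = 87 + 51 = 138; q' = 1263 − 9·87 = 480.
Buyers' price falls by p* − pb = 111 − 87 = 24; sellers' price rises by ps − p* = 138 − 111 = 27.
So consumers capture 24/51 = 8/17 of each unit of subsidy.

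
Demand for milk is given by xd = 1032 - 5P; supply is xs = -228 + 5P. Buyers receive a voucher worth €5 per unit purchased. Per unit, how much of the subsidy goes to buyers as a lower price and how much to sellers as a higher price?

Buyers gain €2.5 per unit; sellers gain €2.5 per unit

Pre-subsidy: 1032 - 5P = -228 + 5P gives P* = 126, x* = 402.
With the rebate, buyers effectively pay Pb = Ps − 5, where Ps is the price sellers receive.
Demand in terms of Ps becomes xd = 1032 − 5(Ps − 5) = 1057 - 5Ps. Setting this equal to supply: 1057 - 5Ps = -228 + 5Ps, so Ps = 128.5.
Buyers pay Pb = 128.5 − 5 = 123.5; x' = -228 + 5·128.5 = 414.5.
Buyers' price falls by P* − Pb = 126 − 123.5 = 2.5; sellers' price rises by Ps − P* = 128.5 − 126 = 2.5.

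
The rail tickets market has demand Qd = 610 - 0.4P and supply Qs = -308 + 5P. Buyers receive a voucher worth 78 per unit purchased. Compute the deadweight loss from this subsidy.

Pre-subsidy: 610 - 0.4P = -308 + 5P gives P* = 170, Q* = 542.
With the rebate, buyers effectively pay Pb = Ps − 78, where Ps is the price sellers receive.
Demand in terms of Ps becomes Qd = 610 − 0.4(Ps − 78) = 641.2 - 0.4Ps. Setting this equal to supply: 641.2 - 0.4Ps = -308 + 5Ps, so Ps = 1582/9.
Buyers pay Pb = 1582/9 − 78 = 880/9; Q' = -308 + 5·(1582/9) = 5138/9.
The subsidy expands output by 5138/9 − 542 = 260/9 past the efficient level; on those units the gap between marginal cost and willingness to pay runs from 0 up to 78.
DWL = ½ × 78 × 260/9 = 3380/3.

Deadweight loss = 3380/3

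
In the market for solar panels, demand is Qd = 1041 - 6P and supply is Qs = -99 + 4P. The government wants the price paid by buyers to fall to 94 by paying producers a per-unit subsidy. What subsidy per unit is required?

Required subsidy s = 50 per unit

At a buyer price of 94, quantity demanded is 1041 − 6·94 = 477.
Sellers supply 477 only when they receive Ps with -99 + 4·Ps = 477, i.e. Ps = 144.
s = Ps − Pb = 144 − 94 = 50.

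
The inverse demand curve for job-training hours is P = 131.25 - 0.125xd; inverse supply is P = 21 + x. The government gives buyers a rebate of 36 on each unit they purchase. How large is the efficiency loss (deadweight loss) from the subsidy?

Deadweight loss = 576

Pre-subsidy: 131.25 - 0.125x = 21 + x gives x* = 98 and P* = 119.
With the rebate, buyers effectively pay Pb = Ps − 36, where Ps is the price sellers receive.
On the curves, Pb = 131.25 - 0.125x and Ps = 21 + x; the wedge Ps − Pb = 36 gives 21 + x − (131.25 - 0.125x) = 36, so x' = 130.
Then Pb = 131.25 − 0.125·130 = 115 and Ps = 21 + 1·130 = 151.
The subsidy expands output by 130 − 98 = 32 past the efficient level; on those units the gap between marginal cost and willingness to pay runs from 0 up to 36.
DWL = ½ × 36 × 32 = 576.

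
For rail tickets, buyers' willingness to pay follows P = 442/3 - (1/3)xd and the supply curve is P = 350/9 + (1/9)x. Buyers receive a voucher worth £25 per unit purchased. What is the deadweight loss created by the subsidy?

Deadweight loss = £703.125

Pre-subsidy: 442/3 - (1/3)x = 350/9 + (1/9)x gives x* = 244 and P* = 66.
With the rebate, buyers effectively pay Pb = Ps − 25, where Ps is the price sellers receive.
On the curves, Pb = 442/3 - (1/3)x and Ps = 350/9 + (1/9)x; the wedge Ps − Pb = 25 gives 350/9 + (1/9)x − (442/3 - (1/3)x) = 25, so x' = 300.25.
Then Pb = 442/3 − (1/3)·300.25 = 47.25 and Ps = 350/9 + (1/9)·300.25 = 72.25.
The subsidy expands output by 300.25 − 244 = 56.25 past the efficient level; on those units the gap between marginal cost and willingness to pay runs from 0 up to 25.
DWL = ½ × 25 × 56.25 = 703.125.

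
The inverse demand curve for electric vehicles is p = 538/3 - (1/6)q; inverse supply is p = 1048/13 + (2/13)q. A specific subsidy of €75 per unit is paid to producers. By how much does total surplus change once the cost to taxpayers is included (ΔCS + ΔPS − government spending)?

Pre-subsidy: 538/3 - (1/6)q = 1048/13 + (2/13)q gives q* = 308 and p* = 128.
With the subsidy, sellers receive ps = pb + 75 for each unit, where pb is the price buyers pay.
On the curves, pb = 538/3 - (1/6)q and ps = 1048/13 + (2/13)q; the wedge ps − pb = 75 gives 1048/13 + (2/13)q − (538/3 - (1/6)q) = 75, so q' = 542.
Then pb = 538/3 − (1/6)·542 = 89 and ps = 1048/13 + (2/13)·542 = 164.
ΔCS = ½(308 + 542)(128 − 89) = 16575; ΔPS = ½(308 + 542)(164 − 128) = 15300.
Government spending = 75 × 542 = 40650.
Net change = 16575 + 15300 − 40650 = -8775. The loss equals the DWL triangle ½·75·234.

Net change in total surplus = -€8775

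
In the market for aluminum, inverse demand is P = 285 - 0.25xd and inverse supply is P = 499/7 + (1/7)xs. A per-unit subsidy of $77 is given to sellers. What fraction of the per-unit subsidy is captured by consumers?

Consumer share = 7/11

Pre-subsidy: 285 - 0.25x = 499/7 + (1/7)x gives x* = 544 and P* = 149.
With the subsidy, sellers receive Ps = Pb + 77 for each unit, where Pb is the price buyers pay.
On the curves, Pb = 285 - 0.25x and Ps = 499/7 + (1/7)x; the wedge Ps − Pb = 77 gives 499/7 + (1/7)x − (285 - 0.25x) = 77, so x' = 740.
Then Pb = 285 − 0.25·740 = 100 and Ps = 499/7 + (1/7)·740 = 177.
Buyers' price falls by P* − Pb = 149 − 100 = 49; sellers' price rises by Ps − P* = 177 − 149 = 28.
So consumers capture 49/77 = 7/11 of each unit of subsidy.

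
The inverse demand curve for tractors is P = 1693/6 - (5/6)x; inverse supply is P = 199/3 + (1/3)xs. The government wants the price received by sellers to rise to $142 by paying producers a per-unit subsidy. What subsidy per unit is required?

Required subsidy s = $49 per unit

At a seller price of 142, quantity supplied is -199 + 3·142 = 227.
Buyers absorb 227 only when they pay Pb = 1693/6 − (5/6)·227 = 93.
s = Ps − Pb = 142 − 93 = 49.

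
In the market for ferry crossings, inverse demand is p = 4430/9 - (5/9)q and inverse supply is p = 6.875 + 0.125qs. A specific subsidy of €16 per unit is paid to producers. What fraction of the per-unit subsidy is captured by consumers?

Pre-subsidy: 4430/9 - (5/9)q = 6.875 + 0.125q gives q* = 34945/49 and p* = 4705/49.
With the subsidy, sellers receive ps = pb + 16 for each unit, where pb is the price buyers pay.
On the curves, pb = 4430/9 - (5/9)q and ps = 6.875 + 0.125q; the wedge ps − pb = 16 gives 6.875 + 0.125q − (4430/9 - (5/9)q) = 16, so q' = 36097/49.
Then pb = 4430/9 − (5/9)·(36097/49) = 4065/49 and ps = 6.875 + 0.125·(36097/49) = 4849/49.
Buyers' price falls by p* − pb = 4705/49 − 4065/49 = 640/49; sellers' price rises by ps − p* = 4849/49 − 4705/49 = 144/49.
So consumers capture (640/49)/16 = 40/49 of each unit of subsidy.

Consumer share = 40/49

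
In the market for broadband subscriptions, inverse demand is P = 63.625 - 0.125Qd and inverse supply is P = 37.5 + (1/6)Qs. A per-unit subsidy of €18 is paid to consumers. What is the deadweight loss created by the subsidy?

Pre-subsidy: 63.625 - 0.125Q = 37.5 + (1/6)Q gives Q* = 627/7 and P* = 367/7.
With the rebate, buyers effectively pay Pb = Ps − 18, where Ps is the price sellers receive.
On the curves, Pb = 63.625 - 0.125Q and Ps = 37.5 + (1/6)Q; the wedge Ps − Pb = 18 gives 37.5 + (1/6)Q − (63.625 - 0.125Q) = 18, so Q' = 1059/7.
Then Pb = 63.625 − 0.125·(1059/7) = 313/7 and Ps = 37.5 + (1/6)·(1059/7) = 439/7.
The subsidy expands output by 1059/7 − 627/7 = 432/7 past the efficient level; on those units the gap between marginal cost and willingness to pay runs from 0 up to 18.
DWL = ½ × 18 × 432/7 = 3888/7.

Deadweight loss = 3888/7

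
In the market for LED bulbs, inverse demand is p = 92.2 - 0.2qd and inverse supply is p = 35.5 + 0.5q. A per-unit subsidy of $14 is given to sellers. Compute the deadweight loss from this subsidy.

Deadweight loss = $140

Pre-subsidy: 92.2 - 0.2q = 35.5 + 0.5q gives q* = 81 and p* = 76.
With the subsidy, sellers receive ps = pb + 14 for each unit, where pb is the price buyers pay.
On the curves, pb = 92.2 - 0.2q and ps = 35.5 + 0.5q; the wedge ps − pb = 14 gives 35.5 + 0.5q − (92.2 - 0.2q) = 14, so q' = 101.
Then pb = 92.2 − 0.2·101 = 72 and ps = 35.5 + 0.5·101 = 86.
The subsidy expands output by 101 − 81 = 20 past the efficient level; on those units the gap between marginal cost and willingness to pay runs from 0 up to 14.
DWL = ½ × 14 × 20 = 140.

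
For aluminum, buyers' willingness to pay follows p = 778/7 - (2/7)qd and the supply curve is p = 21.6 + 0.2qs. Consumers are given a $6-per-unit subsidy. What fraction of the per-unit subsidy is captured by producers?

Pre-subsidy: 778/7 - (2/7)q = 21.6 + 0.2q gives q* = 3134/17 and p* = 994/17.
With the rebate, buyers effectively pay pb = ps − 6, where ps is the price sellers receive.
On the curves, pb = 778/7 - (2/7)q and ps = 21.6 + 0.2q; the wedge ps − pb = 6 gives 21.6 + 0.2q − (778/7 - (2/7)q) = 6, so q' = 3344/17.
Then pb = 778/7 − (2/7)·(3344/17) = 934/17 and ps = 21.6 + 0.2·(3344/17) = 1036/17.
Buyers' price falls by p* − pb = 994/17 − 934/17 = 60/17; sellers' price rises by ps − p* = 1036/17 − 994/17 = 42/17.
So producers capture (42/17)/6 = 7/17 of each unit of subsidy.

Producer share = 7/17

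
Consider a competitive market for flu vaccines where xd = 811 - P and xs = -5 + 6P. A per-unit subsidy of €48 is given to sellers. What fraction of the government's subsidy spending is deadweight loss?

DWL / government spending = 144/5149

Pre-subsidy: 811 - P = -5 + 6P gives P* = 816/7, x* = 4861/7.
With the subsidy, sellers receive Ps = Pb + 48 for each unit, where Pb is the price buyers pay.
Supply in terms of Pb becomes xs = -5 + 6(Pb + 48) = 283 + 6Pb. Setting this equal to demand: 811 - Pb = 283 + 6Pb, so Pb = 528/7.
Sellers receive Ps = 528/7 + 48 = 864/7; x' = 811 − 1·(528/7) = 5149/7.
ΔCS = ½(4861/7 + 5149/7)(816/7 − 528/7) = 205920/7; ΔPS = ½(4861/7 + 5149/7)(864/7 − 816/7) = 34320/7.
Government spending = 48 × 5149/7 = 247152/7.
DWL = ½ × 48 × (5149/7 − 4861/7) = 6912/7; fraction = (6912/7) / (247152/7) = 144/5149.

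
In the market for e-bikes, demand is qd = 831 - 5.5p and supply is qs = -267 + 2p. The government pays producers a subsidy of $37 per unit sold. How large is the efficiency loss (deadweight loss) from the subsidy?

Pre-subsidy: 831 - 5.5p = -267 + 2p gives p* = 146.4, q* = 25.8.
With the subsidy, sellers receive ps = pb + 37 for each unit, where pb is the price buyers pay.
Supply in terms of pb becomes qs = -267 + 2(pb + 37) = -193 + 2pb. Setting this equal to demand: 831 - 5.5pb = -193 + 2pb, so pb = 2048/15.
Sellers receive ps = 2048/15 + 37 = 2603/15; q' = 831 − 5.5·(2048/15) = 1201/15.
The subsidy expands output by 1201/15 − 25.8 = 814/15 past the efficient level; on those units the gap between marginal cost and willingness to pay runs from 0 up to 37.
DWL = ½ × 37 × 814/15 = 15059/15.

Deadweight loss = 15059/15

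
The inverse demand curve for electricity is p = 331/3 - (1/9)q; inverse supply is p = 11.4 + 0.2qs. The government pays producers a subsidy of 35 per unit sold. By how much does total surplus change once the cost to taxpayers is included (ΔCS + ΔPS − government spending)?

Net change in total surplus = -1968.75

Pre-subsidy: 331/3 - (1/9)q = 11.4 + 0.2q gives q* = 318 and p* = 75.
With the subsidy, sellers receive ps = pb + 35 for each unit, where pb is the price buyers pay.
On the curves, pb = 331/3 - (1/9)q and ps = 11.4 + 0.2q; the wedge ps − pb = 35 gives 11.4 + 0.2q − (331/3 - (1/9)q) = 35, so q' = 430.5.
Then pb = 331/3 − (1/9)·430.5 = 62.5 and ps = 11.4 + 0.2·430.5 = 97.5.
ΔCS = ½(318 + 430.5)(75 − 62.5) = 4678.125; ΔPS = ½(318 + 430.5)(97.5 − 75) = 8420.625.
Government spending = 35 × 430.5 = 15067.5.
Net change = 4678.125 + 8420.625 − 15067.5 = -1968.75. The loss equals the DWL triangle ½·35·112.5.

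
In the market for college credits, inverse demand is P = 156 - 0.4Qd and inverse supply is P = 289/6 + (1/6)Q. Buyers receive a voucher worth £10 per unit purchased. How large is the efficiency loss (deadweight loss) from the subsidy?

Deadweight loss = 1500/17

Pre-subsidy: 156 - 0.4Q = 289/6 + (1/6)Q gives Q* = 3235/17 and P* = 1358/17.
With the rebate, buyers effectively pay Pb = Ps − 10, where Ps is the price sellers receive.
On the curves, Pb = 156 - 0.4Q and Ps = 289/6 + (1/6)Q; the wedge Ps − Pb = 10 gives 289/6 + (1/6)Q − (156 - 0.4Q) = 10, so Q' = 3535/17.
Then Pb = 156 − 0.4·(3535/17) = 1238/17 and Ps = 289/6 + (1/6)·(3535/17) = 1408/17.
The subsidy expands output by 3535/17 − 3235/17 = 300/17 past the efficient level; on those units the gap between marginal cost and willingness to pay runs from 0 up to 10.
DWL = ½ × 10 × 300/17 = 1500/17.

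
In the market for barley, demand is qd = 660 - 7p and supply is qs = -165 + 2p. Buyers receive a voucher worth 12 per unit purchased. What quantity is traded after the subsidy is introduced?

q' = 37

Pre-subsidy: 660 - 7p = -165 + 2p gives p* = 275/3, q* = 55/3.
With the rebate, buyers effectively pay pb = ps − 12, where ps is the price sellers receive.
Demand in terms of ps becomes qd = 660 − 7(ps − 12) = 744 - 7ps. Setting this equal to supply: 744 - 7ps = -165 + 2ps, so ps = 101.
Buyers pay pb = 101 − 12 = 89; q' = -165 + 2·101 = 37.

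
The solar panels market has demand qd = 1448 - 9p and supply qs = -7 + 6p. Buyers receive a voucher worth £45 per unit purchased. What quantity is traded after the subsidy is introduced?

Pre-subsidy: 1448 - 9p = -7 + 6p gives p* = 97, q* = 575.
With the rebate, buyers effectively pay pb = ps − 45, where ps is the price sellers receive.
Demand in terms of ps becomes qd = 1448 − 9(ps − 45) = 1853 - 9ps. Setting this equal to supply: 1853 - 9ps = -7 + 6ps, so ps = 124.
Buyers pay pb = 124 − 45 = 79; q' = -7 + 6·124 = 737.

q' = 737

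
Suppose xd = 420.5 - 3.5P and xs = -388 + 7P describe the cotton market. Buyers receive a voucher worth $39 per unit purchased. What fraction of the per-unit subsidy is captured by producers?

Producer share = 1/3

Pre-subsidy: 420.5 - 3.5P = -388 + 7P gives P* = 77, x* = 151.
With the rebate, buyers effectively pay Pb = Ps − 39, where Ps is the price sellers receive.
Demand in terms of Ps becomes xd = 420.5 − 3.5(Ps − 39) = 557 - 3.5Ps. Setting this equal to supply: 557 - 3.5Ps = -388 + 7Ps, so Ps = 90.
Buyers pay Pb = 90 − 39 = 51; x' = -388 + 7·90 = 242.
Buyers' price falls by P* − Pb = 77 − 51 = 26; sellers' price rises by Ps − P* = 90 − 77 = 13.
So producers capture 13/39 = 1/3 of each unit of subsidy.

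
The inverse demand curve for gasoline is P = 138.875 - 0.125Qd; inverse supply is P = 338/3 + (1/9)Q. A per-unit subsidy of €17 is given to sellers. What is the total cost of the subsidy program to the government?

Pre-subsidy: 138.875 - 0.125Q = 338/3 + (1/9)Q gives Q* = 111 and P* = 125.
With the subsidy, sellers receive Ps = Pb + 17 for each unit, where Pb is the price buyers pay.
On the curves, Pb = 138.875 - 0.125Q and Ps = 338/3 + (1/9)Q; the wedge Ps − Pb = 17 gives 338/3 + (1/9)Q − (138.875 - 0.125Q) = 17, so Q' = 183.
Then Pb = 138.875 − 0.125·183 = 116 and Ps = 338/3 + (1/9)·183 = 133.
Government outlay = subsidy × quantity = 17 × 183 = 3111.

Government cost = €3111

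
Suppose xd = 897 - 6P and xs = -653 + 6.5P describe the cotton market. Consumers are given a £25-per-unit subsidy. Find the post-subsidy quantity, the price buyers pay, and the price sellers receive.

Pre-subsidy: 897 - 6P = -653 + 6.5P gives P* = 124, x* = 153.
With the rebate, buyers effectively pay Pb = Ps − 25, where Ps is the price sellers receive.
Demand in terms of Ps becomes xd = 897 − 6(Ps − 25) = 1047 - 6Ps. Setting this equal to supply: 1047 - 6Ps = -653 + 6.5Ps, so Ps = 136.
Buyers pay Pb = 136 − 25 = 111; x' = -653 + 6.5·136 = 231.

x' = 231; buyers pay £111; sellers receive £136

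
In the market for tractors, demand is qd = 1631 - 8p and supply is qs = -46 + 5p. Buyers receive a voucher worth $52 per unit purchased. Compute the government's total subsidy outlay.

Government cost = $39468

Pre-subsidy: 1631 - 8p = -46 + 5p gives p* = 129, q* = 599.
With the rebate, buyers effectively pay pb = ps − 52, where ps is the price sellers receive.
Demand in terms of ps becomes qd = 1631 − 8(ps − 52) = 2047 - 8ps. Setting this equal to supply: 2047 - 8ps = -46 + 5ps, so ps = 161.
Buyers pay pb = 161 − 52 = 109; q' = -46 + 5·161 = 759.
Government outlay = subsidy × quantity = 52 × 759 = 39468.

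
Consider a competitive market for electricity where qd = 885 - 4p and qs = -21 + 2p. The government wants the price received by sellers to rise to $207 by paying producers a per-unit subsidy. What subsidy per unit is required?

At a seller price of 207, quantity supplied is -21 + 2·207 = 393.
Buyers absorb 393 only when they pay pb with 885 − 4·pb = 393, i.e. pb = 123.
s = ps − pb = 207 − 123 = 84.

Required subsidy s = $84 per unit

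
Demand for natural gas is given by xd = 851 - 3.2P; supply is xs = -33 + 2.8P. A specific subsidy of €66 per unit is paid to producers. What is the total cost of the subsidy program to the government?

Government cost = €31554.16

Pre-subsidy: 851 - 3.2P = -33 + 2.8P gives P* = 442/3, x* = 5693/15.
With the subsidy, sellers receive Ps = Pb + 66 for each unit, where Pb is the price buyers pay.
Supply in terms of Pb becomes xs = -33 + 2.8(Pb + 66) = 151.8 + 2.8Pb. Setting this equal to demand: 851 - 3.2Pb = 151.8 + 2.8Pb, so Pb = 1748/15.
Sellers receive Ps = 1748/15 + 66 = 2738/15; x' = 851 − 3.2·(1748/15) = 35857/75.
Government outlay = subsidy × quantity = 66 × 35857/75 = 31554.16.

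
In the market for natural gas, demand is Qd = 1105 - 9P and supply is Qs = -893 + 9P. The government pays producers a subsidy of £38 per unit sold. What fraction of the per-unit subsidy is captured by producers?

Pre-subsidy: 1105 - 9P = -893 + 9P gives P* = 111, Q* = 106.
With the subsidy, sellers receive Ps = Pb + 38 for each unit, where Pb is the price buyers pay.
Supply in terms of Pb becomes Qs = -893 + 9(Pb + 38) = -551 + 9Pb. Setting this equal to demand: 1105 - 9Pb = -551 + 9Pb, so Pb = 92.
Sellers receive Ps = 92 + 38 = 130; Q' = 1105 − 9·92 = 277.
Buyers' price falls by P* − Pb = 111 − 92 = 19; sellers' price rises by Ps − P* = 130 − 111 = 19.
So producers capture 19/38 = 0.5 of each unit of subsidy.

Producer share = 0.5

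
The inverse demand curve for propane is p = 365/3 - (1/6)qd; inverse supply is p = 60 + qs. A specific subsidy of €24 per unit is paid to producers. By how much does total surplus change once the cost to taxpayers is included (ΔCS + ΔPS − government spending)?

Net change in total surplus = -1728/7

Pre-subsidy: 365/3 - (1/6)q = 60 + q gives q* = 370/7 and p* = 790/7.
With the subsidy, sellers receive ps = pb + 24 for each unit, where pb is the price buyers pay.
On the curves, pb = 365/3 - (1/6)q and ps = 60 + q; the wedge ps − pb = 24 gives 60 + q − (365/3 - (1/6)q) = 24, so q' = 514/7.
Then pb = 365/3 − (1/6)·(514/7) = 766/7 and ps = 60 + 1·(514/7) = 934/7.
ΔCS = ½(370/7 + 514/7)(790/7 − 766/7) = 10608/49; ΔPS = ½(370/7 + 514/7)(934/7 − 790/7) = 63648/49.
Government spending = 24 × 514/7 = 12336/7.
Net change = 10608/49 + 63648/49 − 12336/7 = -1728/7. The loss equals the DWL triangle ½·24·144/7.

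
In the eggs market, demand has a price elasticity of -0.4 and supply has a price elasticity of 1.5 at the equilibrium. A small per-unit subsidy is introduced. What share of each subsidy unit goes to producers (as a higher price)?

Producer share = 4/19

For a small subsidy around the equilibrium, the benefit split depends on the relative slopes, which at a point are proportional to the elasticities.
Buyer share = εs/(εs + |εd|) = 1.5/(1.5 + 0.4) = 15/19; seller share = |εd|/(εs + |εd|) = 4/19.
So producers capture 4/19 of the subsidy.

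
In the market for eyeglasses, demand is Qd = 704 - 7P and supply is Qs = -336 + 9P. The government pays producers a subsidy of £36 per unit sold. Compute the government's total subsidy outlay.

Pre-subsidy: 704 - 7P = -336 + 9P gives P* = 65, Q* = 249.
With the subsidy, sellers receive Ps = Pb + 36 for each unit, where Pb is the price buyers pay.
Supply in terms of Pb becomes Qs = -336 + 9(Pb + 36) = -12 + 9Pb. Setting this equal to demand: 704 - 7Pb = -12 + 9Pb, so Pb = 44.75.
Sellers receive Ps = 44.75 + 36 = 80.75; Q' = 704 − 7·44.75 = 390.75.
Government outlay = subsidy × quantity = 36 × 390.75 = 14067.

Government cost = £14067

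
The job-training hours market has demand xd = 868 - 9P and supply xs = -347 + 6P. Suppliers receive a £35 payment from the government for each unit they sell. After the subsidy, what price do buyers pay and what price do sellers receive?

Pre-subsidy: 868 - 9P = -347 + 6P gives P* = 81, x* = 139.
With the subsidy, sellers receive Ps = Pb + 35 for each unit, where Pb is the price buyers pay.
Supply in terms of Pb becomes xs = -347 + 6(Pb + 35) = -137 + 6Pb. Setting this equal to demand: 868 - 9Pb = -137 + 6Pb, so Pb = 67.
Sellers receive Ps = 67 + 35 = 102; x' = 868 − 9·67 = 265.

Buyers pay £67; sellers receive £102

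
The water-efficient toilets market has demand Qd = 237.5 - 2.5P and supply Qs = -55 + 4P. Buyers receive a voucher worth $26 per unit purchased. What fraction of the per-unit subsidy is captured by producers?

Pre-subsidy: 237.5 - 2.5P = -55 + 4P gives P* = 45, Q* = 125.
With the rebate, buyers effectively pay Pb = Ps − 26, where Ps is the price sellers receive.
Demand in terms of Ps becomes Qd = 237.5 − 2.5(Ps − 26) = 302.5 - 2.5Ps. Setting this equal to supply: 302.5 - 2.5Ps = -55 + 4Ps, so Ps = 55.
Buyers pay Pb = 55 − 26 = 29; Q' = -55 + 4·55 = 165.
Buyers' price falls by P* − Pb = 45 − 29 = 16; sellers' price rises by Ps − P* = 55 − 45 = 10.
So producers capture 10/26 = 5/13 of each unit of subsidy.

Producer share = 5/13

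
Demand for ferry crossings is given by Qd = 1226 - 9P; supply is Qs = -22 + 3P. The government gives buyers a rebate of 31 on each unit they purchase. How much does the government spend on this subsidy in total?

Government cost = 11152.25

Pre-subsidy: 1226 - 9P = -22 + 3P gives P* = 104, Q* = 290.
With the rebate, buyers effectively pay Pb = Ps − 31, where Ps is the price sellers receive.
Demand in terms of Ps becomes Qd = 1226 − 9(Ps − 31) = 1505 - 9Ps. Setting this equal to supply: 1505 - 9Ps = -22 + 3Ps, so Ps = 127.25.
Buyers pay Pb = 127.25 − 31 = 96.25; Q' = -22 + 3·127.25 = 359.75.
Government outlay = subsidy × quantity = 31 × 359.75 = 11152.25.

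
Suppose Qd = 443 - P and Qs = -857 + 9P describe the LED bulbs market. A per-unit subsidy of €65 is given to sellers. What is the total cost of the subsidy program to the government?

Government cost = €24147.5

Pre-subsidy: 443 - P = -857 + 9P gives P* = 130, Q* = 313.
With the subsidy, sellers receive Ps = Pb + 65 for each unit, where Pb is the price buyers pay.
Supply in terms of Pb becomes Qs = -857 + 9(Pb + 65) = -272 + 9Pb. Setting this equal to demand: 443 - Pb = -272 + 9Pb, so Pb = 71.5.
Sellers receive Ps = 71.5 + 65 = 136.5; Q' = 443 − 1·71.5 = 371.5.
Government outlay = subsidy × quantity = 65 × 371.5 = 24147.5.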